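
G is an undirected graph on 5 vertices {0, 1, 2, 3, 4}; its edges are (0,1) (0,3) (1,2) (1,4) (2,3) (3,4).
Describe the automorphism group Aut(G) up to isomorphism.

S_2 × S_3

The vertices split by degree into {1, 3} (degree 3) and {0, 2, 4} (degree 2); every edge runs between the two parts, so G is the complete bipartite graph K_{2,3}. Automorphisms preserve the bipartition setwise (since the parts differ in size) and act as S_2 × S_3 within it; |Aut| = 12.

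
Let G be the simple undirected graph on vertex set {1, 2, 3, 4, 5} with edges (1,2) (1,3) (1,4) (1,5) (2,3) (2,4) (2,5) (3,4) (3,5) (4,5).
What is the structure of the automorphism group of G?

the symmetric group on 5 letters

All 5 vertices are pairwise adjacent: G = K_5. Any permutation of the 5 vertices preserves K_5, so Aut(K_5) = S_5 of order 5! = 120.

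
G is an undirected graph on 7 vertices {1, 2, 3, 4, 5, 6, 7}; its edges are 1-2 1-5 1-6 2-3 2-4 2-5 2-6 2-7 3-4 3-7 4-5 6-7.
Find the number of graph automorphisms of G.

12

Vertex 2 is the unique vertex of degree 6; the remaining 6 vertices each have degree 3 and induce a cycle, so G is the wheel on 7 vertices with hub 2. Every automorphism fixes the hub and acts on the rim 6-cycle, so Aut(G) ≅ Aut(C_6) = D_6 of order 12.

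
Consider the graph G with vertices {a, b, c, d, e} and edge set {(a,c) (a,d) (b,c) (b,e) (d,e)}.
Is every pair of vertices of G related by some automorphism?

Every vertex has degree 2 and the graph is connected, so G is the 5-cycle C_5. C_5 has 5 rotations and 5 reflections, so Aut(C_5) ≅ D_5 of order 10. This group acts transitively on the 5 vertices.

Yes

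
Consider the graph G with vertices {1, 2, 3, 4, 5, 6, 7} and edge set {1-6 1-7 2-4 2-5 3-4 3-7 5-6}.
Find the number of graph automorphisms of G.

14

Every vertex has degree 2 and the graph is connected, so G is the 7-cycle C_7. C_7 has 7 rotations and 7 reflections, so Aut(C_7) ≅ D_7 of order 14.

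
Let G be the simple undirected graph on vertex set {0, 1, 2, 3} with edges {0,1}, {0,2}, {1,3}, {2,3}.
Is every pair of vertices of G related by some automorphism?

G is 2-regular and bipartite on 2^2 = 4 vertices with girth 4; it is the hypercube graph Q_2. Aut(Q_2) consists of the signed permutations of the 2 coordinate axes: 2! permutations times 2^2 sign flips, so |Aut| = 2^2·2! = 8. This group acts transitively on the 4 vertices.

Yes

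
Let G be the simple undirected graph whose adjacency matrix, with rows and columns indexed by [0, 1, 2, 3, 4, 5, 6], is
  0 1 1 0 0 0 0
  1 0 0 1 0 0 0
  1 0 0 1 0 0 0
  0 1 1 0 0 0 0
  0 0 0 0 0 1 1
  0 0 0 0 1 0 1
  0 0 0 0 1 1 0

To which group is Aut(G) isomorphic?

D_4 × D_3

G has two connected components, {0, 1, 2, 3} and {4, 5, 6}; each is 2-regular, so G = C_4 ⊔ C_3. The components are non-isomorphic (different sizes), so Aut(G) = Aut(C_4) × Aut(C_3) = D_4 × D_3 of order 8·6 = 48.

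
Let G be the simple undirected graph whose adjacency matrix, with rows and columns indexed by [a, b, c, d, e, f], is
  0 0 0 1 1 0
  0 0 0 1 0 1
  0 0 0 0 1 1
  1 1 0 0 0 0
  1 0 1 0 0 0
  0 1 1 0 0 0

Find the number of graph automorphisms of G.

12

G is 2-regular and connected on 6 vertices, i.e. the cycle C_6. The automorphisms of the 6-cycle are exactly the symmetries of a regular 6-gon: the dihedral group D_6, |D_6| = 12.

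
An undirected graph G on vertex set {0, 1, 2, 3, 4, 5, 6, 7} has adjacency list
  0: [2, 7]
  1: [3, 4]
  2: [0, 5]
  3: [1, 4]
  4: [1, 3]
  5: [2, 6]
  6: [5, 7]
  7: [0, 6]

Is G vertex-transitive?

G has two connected components, {0, 2, 5, 6, 7} and {1, 3, 4}; each is 2-regular, so G = C_5 ⊔ C_3. The orbit of 0 under Aut(G) is {0, 2, 5, 6, 7}, which does not contain 1, so G is not vertex-transitive.

No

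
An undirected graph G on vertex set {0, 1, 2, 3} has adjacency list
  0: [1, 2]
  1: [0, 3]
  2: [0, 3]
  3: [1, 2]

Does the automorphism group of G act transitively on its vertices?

Yes

G is 2-regular and connected on 4 vertices, i.e. the cycle C_4. The automorphisms of the 4-cycle are exactly the symmetries of a regular 4-gon: the dihedral group D_4, |D_4| = 8. This group acts transitively on the 4 vertices.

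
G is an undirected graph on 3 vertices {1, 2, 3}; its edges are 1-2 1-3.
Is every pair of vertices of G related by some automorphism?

Vertex 1 is the only vertex of degree 2, so every automorphism fixes it; G is not vertex-transitive.

No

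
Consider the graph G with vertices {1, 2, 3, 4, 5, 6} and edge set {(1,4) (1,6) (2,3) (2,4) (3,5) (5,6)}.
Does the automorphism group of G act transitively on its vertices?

Yes

G is 2-regular and connected on 6 vertices, i.e. the cycle C_6. The automorphisms of the 6-cycle are exactly the symmetries of a regular 6-gon: the dihedral group D_6, |D_6| = 12. This group acts transitively on the 6 vertices.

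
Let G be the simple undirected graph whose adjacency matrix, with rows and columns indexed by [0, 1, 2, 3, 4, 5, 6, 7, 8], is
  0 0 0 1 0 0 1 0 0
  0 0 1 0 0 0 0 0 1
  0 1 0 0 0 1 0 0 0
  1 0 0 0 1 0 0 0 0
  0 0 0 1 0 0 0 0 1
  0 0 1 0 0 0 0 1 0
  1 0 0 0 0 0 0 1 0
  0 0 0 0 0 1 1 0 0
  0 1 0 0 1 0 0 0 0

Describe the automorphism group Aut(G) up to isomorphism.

Every vertex has degree 2 and the graph is connected, so G is the 9-cycle C_9. The automorphisms of the 9-cycle are exactly the symmetries of a regular 9-gon: the dihedral group D_9, |D_9| = 18.

the dihedral group of order 18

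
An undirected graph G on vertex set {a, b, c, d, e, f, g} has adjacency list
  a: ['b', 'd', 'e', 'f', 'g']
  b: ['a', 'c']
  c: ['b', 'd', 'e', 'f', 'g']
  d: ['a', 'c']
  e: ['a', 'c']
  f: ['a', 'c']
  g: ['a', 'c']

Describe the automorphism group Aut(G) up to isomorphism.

S_5 × S_2

The vertices split by degree into {a, c} (degree 5) and {b, d, e, f, g} (degree 2); every edge runs between the two parts, so G is the complete bipartite graph K_{2,5}. Automorphisms preserve the bipartition setwise (since the parts differ in size) and act as S_5 × S_2 within it; |Aut| = 240.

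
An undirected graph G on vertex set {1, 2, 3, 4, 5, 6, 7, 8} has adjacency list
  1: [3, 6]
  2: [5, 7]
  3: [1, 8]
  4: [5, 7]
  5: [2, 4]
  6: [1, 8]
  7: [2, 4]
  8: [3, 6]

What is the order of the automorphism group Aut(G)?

128

G has two connected components, {1, 3, 6, 8} and {2, 4, 5, 7}; each is 2-regular, so G = C_4 ⊔ C_4. With two isomorphic components, Aut(G) = Aut(C_4) ≀ S_2 = (D_4 × D_4) ⋊ Z_2: permute each cycle by D_4, then optionally swap the two cycles. Order 2·(2·4)² = 128.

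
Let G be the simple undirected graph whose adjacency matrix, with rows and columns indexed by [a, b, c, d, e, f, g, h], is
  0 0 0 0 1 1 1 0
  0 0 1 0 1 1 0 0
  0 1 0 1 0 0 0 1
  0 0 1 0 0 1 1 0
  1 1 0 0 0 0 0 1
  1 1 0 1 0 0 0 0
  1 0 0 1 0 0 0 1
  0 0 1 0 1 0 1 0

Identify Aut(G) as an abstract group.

G is 3-regular and bipartite on 2^3 = 8 vertices with girth 4; it is the hypercube graph Q_3. Aut(Q_3) consists of the signed permutations of the 3 coordinate axes: 3! permutations times 2^3 sign flips, so |Aut| = 2^3·3! = 48.

Z_2^3 ⋊ S_3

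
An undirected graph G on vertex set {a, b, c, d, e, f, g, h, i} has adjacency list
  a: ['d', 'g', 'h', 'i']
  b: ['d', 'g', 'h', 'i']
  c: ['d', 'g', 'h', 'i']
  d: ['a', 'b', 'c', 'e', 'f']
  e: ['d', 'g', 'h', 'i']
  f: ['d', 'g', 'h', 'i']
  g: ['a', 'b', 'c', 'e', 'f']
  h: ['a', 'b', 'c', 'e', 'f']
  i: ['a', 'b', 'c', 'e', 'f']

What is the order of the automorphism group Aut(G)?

2880

The vertices split by degree into {d, g, h, i} (degree 5) and {a, b, c, e, f} (degree 4); every edge runs between the two parts, so G is the complete bipartite graph K_{4,5}. Automorphisms preserve the bipartition setwise (since the parts differ in size) and act as S_4 × S_5 within it; |Aut| = 2880.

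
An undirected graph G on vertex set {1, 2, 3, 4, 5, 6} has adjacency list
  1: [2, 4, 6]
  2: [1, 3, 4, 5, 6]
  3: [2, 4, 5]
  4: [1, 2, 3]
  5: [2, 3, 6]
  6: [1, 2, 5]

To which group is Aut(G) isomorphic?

Vertex 2 is the unique vertex of degree 5; the remaining 5 vertices each have degree 3 and induce a cycle, so G is the wheel on 6 vertices with hub 2. Every automorphism fixes the hub and acts on the rim 5-cycle, so Aut(G) ≅ Aut(C_5) = D_5 of order 10.

D_5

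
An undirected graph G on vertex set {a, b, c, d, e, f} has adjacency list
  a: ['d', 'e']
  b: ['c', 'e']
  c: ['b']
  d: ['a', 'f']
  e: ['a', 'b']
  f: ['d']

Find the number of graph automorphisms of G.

2

The degree sequence is [2, 2, 1, 2, 2, 1]; the two degree-1 vertices c and f are the ends of a path, so G = P_6. A path has exactly one nontrivial symmetry — reversal — giving Aut(G) of order 2.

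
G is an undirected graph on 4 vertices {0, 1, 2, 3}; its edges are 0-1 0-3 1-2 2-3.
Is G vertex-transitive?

Yes

Every vertex has degree 2 and the graph is connected, so G is the 4-cycle C_4. C_4 has 4 rotations and 4 reflections, so Aut(C_4) ≅ D_4 of order 8. Under this action every vertex can be carried to every other, so G is vertex-transitive.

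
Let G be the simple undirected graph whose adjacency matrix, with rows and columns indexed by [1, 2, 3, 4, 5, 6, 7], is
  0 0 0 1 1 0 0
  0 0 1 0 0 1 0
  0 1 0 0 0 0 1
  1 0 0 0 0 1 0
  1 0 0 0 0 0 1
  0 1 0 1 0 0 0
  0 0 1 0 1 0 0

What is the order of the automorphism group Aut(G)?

G is 2-regular and connected on 7 vertices, i.e. the cycle C_7. C_7 has 7 rotations and 7 reflections, so Aut(C_7) ≅ D_7 of order 14.

14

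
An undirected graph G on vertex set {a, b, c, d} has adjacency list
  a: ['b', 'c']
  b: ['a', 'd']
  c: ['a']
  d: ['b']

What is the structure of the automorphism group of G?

The degree sequence is [2, 2, 1, 1]; the two degree-1 vertices c and d are the ends of a path, so G = P_4. A path has exactly one nontrivial symmetry — reversal — giving Aut(G) of order 2.

the cyclic group of order 2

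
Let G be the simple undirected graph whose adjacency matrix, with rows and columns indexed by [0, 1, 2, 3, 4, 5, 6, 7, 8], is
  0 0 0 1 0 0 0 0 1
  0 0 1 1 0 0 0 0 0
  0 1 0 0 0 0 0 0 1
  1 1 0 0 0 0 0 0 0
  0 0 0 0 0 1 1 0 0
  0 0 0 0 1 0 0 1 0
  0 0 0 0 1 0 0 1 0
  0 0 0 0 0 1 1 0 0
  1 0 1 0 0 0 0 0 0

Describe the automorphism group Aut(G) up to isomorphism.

G has two connected components, {0, 1, 2, 3, 8} and {4, 5, 6, 7}; each is 2-regular, so G = C_5 ⊔ C_4. The components are non-isomorphic (different sizes), so Aut(G) = Aut(C_5) × Aut(C_4) = D_5 × D_4 of order 10·8 = 80.

D_5 × D_4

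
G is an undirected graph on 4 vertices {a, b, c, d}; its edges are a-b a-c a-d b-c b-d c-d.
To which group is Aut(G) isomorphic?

Every vertex has degree 3, so G is the complete graph K_4. Any permutation of the 4 vertices preserves K_4, so Aut(K_4) = S_4 of order 4! = 24.

S_4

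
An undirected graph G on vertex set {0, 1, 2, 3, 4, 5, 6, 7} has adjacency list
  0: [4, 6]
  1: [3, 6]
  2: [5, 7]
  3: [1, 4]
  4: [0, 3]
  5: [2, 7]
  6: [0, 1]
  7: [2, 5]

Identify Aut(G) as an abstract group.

G has two connected components, {0, 1, 3, 4, 6} and {2, 5, 7}; each is 2-regular, so G = C_5 ⊔ C_3. No automorphism exchanges components of different sizes, hence Aut(G) is the direct product D_3 × D_5, order 60.

D_3 × D_5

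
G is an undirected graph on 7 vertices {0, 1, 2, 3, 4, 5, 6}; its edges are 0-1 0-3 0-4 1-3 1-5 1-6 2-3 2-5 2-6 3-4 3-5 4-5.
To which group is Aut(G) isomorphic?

The degree sequence is [3, 4, 3, 5, 3, 4, 2]. Checking the degree-preserving permutations of the vertex set shows that none except the identity preserves every edge, so Aut(G) is trivial.

1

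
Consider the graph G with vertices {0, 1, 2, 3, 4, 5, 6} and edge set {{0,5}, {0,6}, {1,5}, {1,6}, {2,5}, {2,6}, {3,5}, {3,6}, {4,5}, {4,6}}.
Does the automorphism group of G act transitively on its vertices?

No

Automorphisms preserve degree, but G has vertices of degree 2 and vertices of degree 5; no automorphism maps one to the other, so G is not vertex-transitive.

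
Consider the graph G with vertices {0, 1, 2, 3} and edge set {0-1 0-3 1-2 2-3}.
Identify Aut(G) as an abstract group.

the hyperoctahedral group B_2

G is 2-regular and bipartite on 2^2 = 4 vertices with girth 4; it is the hypercube graph Q_2. The symmetry group of the 2-cube is the hyperoctahedral group B_2 = Z_2 ≀ S_2, of order 2^2·2! = 8.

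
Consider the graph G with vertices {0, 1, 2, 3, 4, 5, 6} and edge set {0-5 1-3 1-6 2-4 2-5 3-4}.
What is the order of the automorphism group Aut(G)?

2

The degree sequence is [1, 2, 2, 2, 2, 2, 1]; the two degree-1 vertices 0 and 6 are the ends of a path, so G = P_7. The only nontrivial automorphism of a path is the end-to-end reflection, so Aut(G) ≅ Z_2.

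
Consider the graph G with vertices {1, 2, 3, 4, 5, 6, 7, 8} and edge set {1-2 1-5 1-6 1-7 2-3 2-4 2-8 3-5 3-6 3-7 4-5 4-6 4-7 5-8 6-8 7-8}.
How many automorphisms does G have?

G is 4-regular and bipartite with parts {2, 5, 6, 7} and {1, 3, 4, 8} (each part is independent and every cross-pair is an edge), so G = K_{4,4}. Aut(K_{4,4}) is the wreath product S_4 ≀ Z_2: permute within each part, then optionally swap the parts; |Aut| = 2·(4!)² = 1152.

1152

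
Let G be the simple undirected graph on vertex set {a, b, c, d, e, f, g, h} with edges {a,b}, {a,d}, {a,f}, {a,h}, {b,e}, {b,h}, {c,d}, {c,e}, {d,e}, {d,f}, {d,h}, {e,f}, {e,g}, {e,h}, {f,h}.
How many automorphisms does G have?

1

Degrees alone do not determine every vertex (e.g. a and f both have degree 4), but their neighbour-degree multisets differ: N(a) has degrees [3, 4, 5, 5] while N(f) has degrees [4, 5, 5, 6]. Repeating this refinement separates all vertices, so the only automorphism is the identity.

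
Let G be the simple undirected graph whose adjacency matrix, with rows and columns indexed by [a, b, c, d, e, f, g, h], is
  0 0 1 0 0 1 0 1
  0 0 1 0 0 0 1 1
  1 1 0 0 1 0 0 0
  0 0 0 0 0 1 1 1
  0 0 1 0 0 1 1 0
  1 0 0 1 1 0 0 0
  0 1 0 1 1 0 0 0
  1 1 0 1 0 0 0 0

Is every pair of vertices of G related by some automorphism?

G is 3-regular and bipartite on 2^3 = 8 vertices with girth 4; it is the hypercube graph Q_3. Aut(Q_3) consists of the signed permutations of the 3 coordinate axes: 3! permutations times 2^3 sign flips, so |Aut| = 2^3·3! = 48. This group acts transitively on the 8 vertices.

Yes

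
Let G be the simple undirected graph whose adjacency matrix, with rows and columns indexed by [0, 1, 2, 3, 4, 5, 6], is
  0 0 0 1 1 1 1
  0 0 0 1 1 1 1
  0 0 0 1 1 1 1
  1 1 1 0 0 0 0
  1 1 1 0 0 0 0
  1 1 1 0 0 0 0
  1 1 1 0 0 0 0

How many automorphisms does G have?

The vertices split by degree into {0, 1, 2} (degree 4) and {3, 4, 5, 6} (degree 3); every edge runs between the two parts, so G is the complete bipartite graph K_{3,4}. The parts have unequal sizes, so no automorphism swaps them; each part is permuted independently, giving S_4 × S_3 of order 4!·3! = 144.

144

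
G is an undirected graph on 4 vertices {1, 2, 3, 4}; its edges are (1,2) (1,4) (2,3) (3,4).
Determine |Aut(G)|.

G is 2-regular and bipartite on 2^2 = 4 vertices with girth 4; it is the hypercube graph Q_2. Aut(Q_2) consists of the signed permutations of the 2 coordinate axes: 2! permutations times 2^2 sign flips, so |Aut| = 2^2·2! = 8.

8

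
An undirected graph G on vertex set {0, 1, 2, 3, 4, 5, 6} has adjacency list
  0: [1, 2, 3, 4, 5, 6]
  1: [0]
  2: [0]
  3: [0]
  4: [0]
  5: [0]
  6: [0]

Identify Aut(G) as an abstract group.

S_6

Vertex 0 has degree 6 and every other vertex has degree 1, so G is the star K_{1,6} with centre 0. Any automorphism fixes the centre and permutes the 6 leaves freely, so Aut(G) ≅ S_6 of order 6! = 720.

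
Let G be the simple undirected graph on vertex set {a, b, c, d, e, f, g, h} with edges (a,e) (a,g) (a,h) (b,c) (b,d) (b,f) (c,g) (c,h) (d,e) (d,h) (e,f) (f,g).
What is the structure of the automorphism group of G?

the hyperoctahedral group B_3

G is 3-regular and bipartite on 2^3 = 8 vertices with girth 4; it is the hypercube graph Q_3. The symmetry group of the 3-cube is the hyperoctahedral group B_3 = Z_2 ≀ S_3, of order 2^3·3! = 48.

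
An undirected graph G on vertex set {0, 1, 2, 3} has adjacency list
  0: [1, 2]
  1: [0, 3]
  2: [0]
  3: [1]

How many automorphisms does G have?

2

The degree sequence is [2, 2, 1, 1]; the two degree-1 vertices 2 and 3 are the ends of a path, so G = P_4. The only nontrivial automorphism of a path is the end-to-end reflection, so Aut(G) ≅ Z_2.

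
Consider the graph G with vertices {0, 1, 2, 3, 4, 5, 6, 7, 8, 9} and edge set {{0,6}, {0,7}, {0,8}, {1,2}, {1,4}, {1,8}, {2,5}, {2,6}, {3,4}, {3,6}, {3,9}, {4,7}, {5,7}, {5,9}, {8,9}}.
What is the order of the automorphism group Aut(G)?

120

G is 3-regular on 10 vertices with no triangles and no 4-cycles (girth 5): this is the Petersen graph. Viewing the Petersen graph as the Kneser graph K(5,2) — vertices are 2-subsets of {1,…,5}, edges join disjoint pairs — its automorphisms are exactly the permutations of the 5-element set, so Aut ≅ S_5 of order 120.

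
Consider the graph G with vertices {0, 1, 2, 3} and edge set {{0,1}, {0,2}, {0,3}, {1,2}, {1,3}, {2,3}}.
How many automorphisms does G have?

All 4 vertices are pairwise adjacent: G = K_4. Any permutation of the 4 vertices preserves K_4, so Aut(K_4) = S_4 of order 4! = 24.

24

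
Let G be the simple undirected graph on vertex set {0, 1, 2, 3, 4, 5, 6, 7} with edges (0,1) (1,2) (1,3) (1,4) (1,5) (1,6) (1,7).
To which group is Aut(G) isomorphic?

Vertex 1 has degree 7 and every other vertex has degree 1, so G is the star K_{1,7} with centre 1. Any automorphism fixes the centre and permutes the 7 leaves freely, so Aut(G) ≅ S_7 of order 7! = 5040.

S_7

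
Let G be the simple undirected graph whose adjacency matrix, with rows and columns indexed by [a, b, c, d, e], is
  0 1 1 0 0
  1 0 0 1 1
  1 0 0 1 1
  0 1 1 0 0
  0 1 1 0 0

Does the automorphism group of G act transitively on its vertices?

Automorphisms preserve degree, but G has vertices of degree 2 and vertices of degree 3; no automorphism maps one to the other, so G is not vertex-transitive.

No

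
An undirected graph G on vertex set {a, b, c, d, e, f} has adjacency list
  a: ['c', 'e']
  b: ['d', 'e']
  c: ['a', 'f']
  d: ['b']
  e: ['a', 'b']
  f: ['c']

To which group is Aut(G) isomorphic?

the cyclic group of order 2

The degree sequence is [2, 2, 2, 1, 2, 1]; the two degree-1 vertices d and f are the ends of a path, so G = P_6. The only nontrivial automorphism of a path is the end-to-end reflection, so Aut(G) ≅ Z_2.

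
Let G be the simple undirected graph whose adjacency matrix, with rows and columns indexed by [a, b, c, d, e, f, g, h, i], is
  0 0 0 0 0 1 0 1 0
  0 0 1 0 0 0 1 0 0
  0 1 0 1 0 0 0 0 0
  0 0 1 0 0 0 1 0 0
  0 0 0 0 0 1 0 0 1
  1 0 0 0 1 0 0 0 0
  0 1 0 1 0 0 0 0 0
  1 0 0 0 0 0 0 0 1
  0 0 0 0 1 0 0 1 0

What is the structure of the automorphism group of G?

G has two connected components, {a, e, f, h, i} and {b, c, d, g}; each is 2-regular, so G = C_5 ⊔ C_4. No automorphism exchanges components of different sizes, hence Aut(G) is the direct product D_5 × D_4, order 80.

D_5 × D_4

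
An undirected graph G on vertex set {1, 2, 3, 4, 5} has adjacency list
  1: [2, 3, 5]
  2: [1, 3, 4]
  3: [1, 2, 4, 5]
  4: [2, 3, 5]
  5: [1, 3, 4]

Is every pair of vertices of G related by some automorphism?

Vertex 3 is the only vertex of degree 4, so every automorphism fixes it; G is not vertex-transitive.

No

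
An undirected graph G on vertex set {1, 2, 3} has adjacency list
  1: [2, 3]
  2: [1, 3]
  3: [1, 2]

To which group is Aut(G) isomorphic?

the symmetric group on 3 letters

All 3 vertices are pairwise adjacent: G = K_3. Any permutation of the 3 vertices preserves K_3, so Aut(K_3) = S_3 of order 3! = 6.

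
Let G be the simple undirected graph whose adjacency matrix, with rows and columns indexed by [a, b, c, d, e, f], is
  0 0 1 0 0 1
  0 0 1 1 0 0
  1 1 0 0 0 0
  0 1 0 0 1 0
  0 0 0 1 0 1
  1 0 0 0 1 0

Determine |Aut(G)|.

12

G is 2-regular and connected on 6 vertices, i.e. the cycle C_6. C_6 has 6 rotations and 6 reflections, so Aut(C_6) ≅ D_6 of order 12.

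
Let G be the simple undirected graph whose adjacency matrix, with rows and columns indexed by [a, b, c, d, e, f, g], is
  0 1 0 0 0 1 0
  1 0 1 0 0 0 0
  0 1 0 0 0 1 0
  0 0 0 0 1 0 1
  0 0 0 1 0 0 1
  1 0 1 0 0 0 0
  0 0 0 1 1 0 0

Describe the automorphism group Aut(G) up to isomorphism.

D_4 × D_3

G has two connected components, {a, b, c, f} and {d, e, g}; each is 2-regular, so G = C_4 ⊔ C_3. No automorphism exchanges components of different sizes, hence Aut(G) is the direct product D_4 × D_3, order 48.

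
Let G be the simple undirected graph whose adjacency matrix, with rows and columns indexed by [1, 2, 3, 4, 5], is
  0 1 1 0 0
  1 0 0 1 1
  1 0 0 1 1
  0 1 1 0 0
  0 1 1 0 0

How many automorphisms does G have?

12

The vertices split by degree into {2, 3} (degree 3) and {1, 4, 5} (degree 2); every edge runs between the two parts, so G is the complete bipartite graph K_{2,3}. Automorphisms preserve the bipartition setwise (since the parts differ in size) and act as S_2 × S_3 within it; |Aut| = 12.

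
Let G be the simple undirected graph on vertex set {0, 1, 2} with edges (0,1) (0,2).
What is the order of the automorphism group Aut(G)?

The degree sequence is [2, 1, 1]; the two degree-1 vertices 1 and 2 are the ends of a path, so G = P_3. A path has exactly one nontrivial symmetry — reversal — giving Aut(G) of order 2.

2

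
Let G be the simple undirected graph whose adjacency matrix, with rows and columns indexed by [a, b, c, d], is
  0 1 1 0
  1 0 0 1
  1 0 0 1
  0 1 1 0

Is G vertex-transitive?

Yes

G is 2-regular and bipartite with parts {b, c} and {a, d} (each part is independent and every cross-pair is an edge), so G = K_{2,2}. Each part can be permuted independently (S_2 × S_2) and the two equal-size parts can also be swapped, giving (S_2 × S_2) ⋊ Z_2 of order 2·(2!)² = 8. Under this action every vertex can be carried to every other, so G is vertex-transitive.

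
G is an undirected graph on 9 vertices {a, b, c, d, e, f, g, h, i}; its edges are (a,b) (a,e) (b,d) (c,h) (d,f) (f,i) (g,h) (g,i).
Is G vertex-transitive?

Automorphisms preserve degree, but G has vertices of degree 1 and vertices of degree 2; no automorphism maps one to the other, so G is not vertex-transitive.

No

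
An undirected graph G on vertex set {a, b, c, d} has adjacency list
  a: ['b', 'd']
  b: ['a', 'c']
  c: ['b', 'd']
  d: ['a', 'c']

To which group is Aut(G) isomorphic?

G is 2-regular and bipartite on 2^2 = 4 vertices with girth 4; it is the hypercube graph Q_2. The symmetry group of the 2-cube is the hyperoctahedral group B_2 = Z_2 ≀ S_2, of order 2^2·2! = 8.

D_4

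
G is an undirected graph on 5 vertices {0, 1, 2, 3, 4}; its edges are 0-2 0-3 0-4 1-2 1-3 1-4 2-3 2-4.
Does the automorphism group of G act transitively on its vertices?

No

Vertex 2 is the only vertex of degree 4, so every automorphism fixes it; G is not vertex-transitive.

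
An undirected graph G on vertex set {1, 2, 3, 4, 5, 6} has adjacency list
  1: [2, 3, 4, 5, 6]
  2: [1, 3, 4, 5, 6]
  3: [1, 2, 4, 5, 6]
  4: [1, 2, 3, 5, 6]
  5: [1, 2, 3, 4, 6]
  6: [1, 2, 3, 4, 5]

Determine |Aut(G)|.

720

Every vertex has degree 5, so G is the complete graph K_6. Any permutation of the 6 vertices preserves K_6, so Aut(K_6) = S_6 of order 6! = 720.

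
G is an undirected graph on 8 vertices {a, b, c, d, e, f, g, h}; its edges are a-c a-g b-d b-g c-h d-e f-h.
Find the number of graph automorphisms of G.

2

The degree sequence is [2, 2, 2, 2, 1, 1, 2, 2]; the two degree-1 vertices e and f are the ends of a path, so G = P_8. The only nontrivial automorphism of a path is the end-to-end reflection, so Aut(G) ≅ Z_2.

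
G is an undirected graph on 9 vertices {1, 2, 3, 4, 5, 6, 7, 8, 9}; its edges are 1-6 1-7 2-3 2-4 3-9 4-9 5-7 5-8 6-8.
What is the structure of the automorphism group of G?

G has two connected components, {1, 5, 6, 7, 8} and {2, 3, 4, 9}; each is 2-regular, so G = C_5 ⊔ C_4. The components are non-isomorphic (different sizes), so Aut(G) = Aut(C_4) × Aut(C_5) = D_4 × D_5 of order 8·10 = 80.

D_4 × D_5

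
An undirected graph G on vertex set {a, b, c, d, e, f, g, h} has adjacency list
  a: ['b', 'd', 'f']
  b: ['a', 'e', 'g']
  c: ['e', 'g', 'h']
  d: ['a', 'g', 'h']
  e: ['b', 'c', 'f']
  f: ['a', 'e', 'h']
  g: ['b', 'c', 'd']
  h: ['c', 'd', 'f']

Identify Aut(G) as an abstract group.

Z_2^3 ⋊ S_3

G is 3-regular and bipartite on 2^3 = 8 vertices with girth 4; it is the hypercube graph Q_3. Aut(Q_3) consists of the signed permutations of the 3 coordinate axes: 3! permutations times 2^3 sign flips, so |Aut| = 2^3·3! = 48.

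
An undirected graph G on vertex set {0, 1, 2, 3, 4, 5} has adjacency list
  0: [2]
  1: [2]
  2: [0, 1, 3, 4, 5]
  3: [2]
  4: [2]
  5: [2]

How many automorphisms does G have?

Vertex 2 has degree 5 and every other vertex has degree 1, so G is the star K_{1,5} with centre 2. The 5 leaves are pairwise interchangeable while the centre is fixed, giving Aut(G) = S_5.

120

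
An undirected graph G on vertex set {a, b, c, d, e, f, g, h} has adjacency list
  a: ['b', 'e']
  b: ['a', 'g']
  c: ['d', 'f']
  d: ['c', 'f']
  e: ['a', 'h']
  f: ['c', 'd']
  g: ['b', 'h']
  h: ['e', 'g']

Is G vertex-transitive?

G has two connected components, {a, b, e, g, h} and {c, d, f}; each is 2-regular, so G = C_5 ⊔ C_3. The orbit of a under Aut(G) is {a, b, e, g, h}, which does not contain c, so G is not vertex-transitive.

No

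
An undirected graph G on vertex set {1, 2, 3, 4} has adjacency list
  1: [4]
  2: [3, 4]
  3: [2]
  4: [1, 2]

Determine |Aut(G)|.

2

The degree sequence is [1, 2, 1, 2]; the two degree-1 vertices 1 and 3 are the ends of a path, so G = P_4. A path has exactly one nontrivial symmetry — reversal — giving Aut(G) of order 2.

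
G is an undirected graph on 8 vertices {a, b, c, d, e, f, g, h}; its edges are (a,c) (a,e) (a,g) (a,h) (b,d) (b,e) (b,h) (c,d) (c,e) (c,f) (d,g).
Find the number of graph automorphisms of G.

The degree sequence is [4, 3, 4, 3, 3, 1, 2, 2]. Checking the degree-preserving permutations of the vertex set shows that none except the identity preserves every edge, so Aut(G) is trivial.

1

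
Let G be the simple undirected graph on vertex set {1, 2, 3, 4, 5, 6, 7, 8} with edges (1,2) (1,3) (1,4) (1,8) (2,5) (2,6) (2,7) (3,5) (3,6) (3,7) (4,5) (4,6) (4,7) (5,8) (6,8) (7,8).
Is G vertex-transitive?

Yes

G is 4-regular and bipartite with parts {1, 5, 6, 7} and {2, 3, 4, 8} (each part is independent and every cross-pair is an edge), so G = K_{4,4}. Each part can be permuted independently (S_4 × S_4) and the two equal-size parts can also be swapped, giving (S_4 × S_4) ⋊ Z_2 of order 2·(4!)² = 1152. This group acts transitively on the 8 vertices.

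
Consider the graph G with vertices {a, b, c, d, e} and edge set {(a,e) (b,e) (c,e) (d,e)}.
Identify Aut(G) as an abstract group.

the symmetric group on 4 letters

Vertex e has degree 4 and every other vertex has degree 1, so G is the star K_{1,4} with centre e. The 4 leaves are pairwise interchangeable while the centre is fixed, giving Aut(G) = S_4.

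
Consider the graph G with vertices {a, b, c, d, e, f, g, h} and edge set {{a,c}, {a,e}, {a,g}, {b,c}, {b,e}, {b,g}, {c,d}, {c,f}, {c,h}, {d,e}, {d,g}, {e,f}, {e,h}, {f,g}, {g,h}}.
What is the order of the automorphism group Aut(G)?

720

The vertices split by degree into {c, e, g} (degree 5) and {a, b, d, f, h} (degree 3); every edge runs between the two parts, so G is the complete bipartite graph K_{3,5}. The parts have unequal sizes, so no automorphism swaps them; each part is permuted independently, giving S_3 × S_5 of order 3!·5! = 720.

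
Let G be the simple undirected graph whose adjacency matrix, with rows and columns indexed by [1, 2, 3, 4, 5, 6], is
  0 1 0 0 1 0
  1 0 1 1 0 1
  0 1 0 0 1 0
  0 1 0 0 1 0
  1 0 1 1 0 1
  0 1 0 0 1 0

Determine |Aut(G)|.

The vertices split by degree into {2, 5} (degree 4) and {1, 3, 4, 6} (degree 2); every edge runs between the two parts, so G is the complete bipartite graph K_{2,4}. The parts have unequal sizes, so no automorphism swaps them; each part is permuted independently, giving S_2 × S_4 of order 2!·4! = 48.

48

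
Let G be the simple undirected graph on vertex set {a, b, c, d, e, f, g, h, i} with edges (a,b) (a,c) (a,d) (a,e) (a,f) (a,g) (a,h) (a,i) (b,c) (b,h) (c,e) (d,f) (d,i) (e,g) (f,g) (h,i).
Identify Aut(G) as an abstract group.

Vertex a is the unique vertex of degree 8; the remaining 8 vertices each have degree 3 and induce a cycle, so G is the wheel on 9 vertices with hub a. Every automorphism fixes the hub and acts on the rim 8-cycle, so Aut(G) ≅ Aut(C_8) = D_8 of order 16.

D_8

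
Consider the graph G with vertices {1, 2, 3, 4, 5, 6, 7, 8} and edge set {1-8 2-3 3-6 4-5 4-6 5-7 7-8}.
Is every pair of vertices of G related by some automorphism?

No

Automorphisms preserve degree, but G has vertices of degree 1 and vertices of degree 2; no automorphism maps one to the other, so G is not vertex-transitive.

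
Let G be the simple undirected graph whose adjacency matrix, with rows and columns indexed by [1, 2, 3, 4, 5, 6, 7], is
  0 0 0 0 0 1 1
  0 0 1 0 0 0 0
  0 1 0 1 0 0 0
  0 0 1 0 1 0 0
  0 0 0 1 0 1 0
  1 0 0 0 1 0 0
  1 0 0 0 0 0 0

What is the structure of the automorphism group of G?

Z_2

The degree sequence is [2, 1, 2, 2, 2, 2, 1]; the two degree-1 vertices 2 and 7 are the ends of a path, so G = P_7. A path has exactly one nontrivial symmetry — reversal — giving Aut(G) of order 2.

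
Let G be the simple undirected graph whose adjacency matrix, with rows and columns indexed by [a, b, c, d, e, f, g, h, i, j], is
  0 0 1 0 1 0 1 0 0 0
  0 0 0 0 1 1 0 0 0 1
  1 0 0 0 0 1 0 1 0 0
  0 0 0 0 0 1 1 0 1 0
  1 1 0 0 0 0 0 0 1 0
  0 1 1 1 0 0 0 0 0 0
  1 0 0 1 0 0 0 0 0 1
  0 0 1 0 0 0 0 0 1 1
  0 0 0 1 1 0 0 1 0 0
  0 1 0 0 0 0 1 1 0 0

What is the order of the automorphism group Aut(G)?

G is 3-regular on 10 vertices with no triangles and no 4-cycles (girth 5): this is the Petersen graph. Viewing the Petersen graph as the Kneser graph K(5,2) — vertices are 2-subsets of {1,…,5}, edges join disjoint pairs — its automorphisms are exactly the permutations of the 5-element set, so Aut ≅ S_5 of order 120.

120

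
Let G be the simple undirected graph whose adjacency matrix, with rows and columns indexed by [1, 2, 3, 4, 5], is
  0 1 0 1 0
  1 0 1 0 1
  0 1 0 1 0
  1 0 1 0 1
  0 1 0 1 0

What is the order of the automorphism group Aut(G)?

12

The vertices split by degree into {2, 4} (degree 3) and {1, 3, 5} (degree 2); every edge runs between the two parts, so G is the complete bipartite graph K_{2,3}. The parts have unequal sizes, so no automorphism swaps them; each part is permuted independently, giving S_2 × S_3 of order 2!·3! = 12.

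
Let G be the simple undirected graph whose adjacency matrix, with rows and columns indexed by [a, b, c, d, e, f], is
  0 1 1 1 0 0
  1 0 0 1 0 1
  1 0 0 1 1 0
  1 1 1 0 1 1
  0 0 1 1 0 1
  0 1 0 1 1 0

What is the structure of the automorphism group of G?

D_5

Vertex d is the unique vertex of degree 5; the remaining 5 vertices each have degree 3 and induce a cycle, so G is the wheel on 6 vertices with hub d. With the hub fixed, the remaining symmetry is that of the rim cycle C_5, giving the dihedral group D_5.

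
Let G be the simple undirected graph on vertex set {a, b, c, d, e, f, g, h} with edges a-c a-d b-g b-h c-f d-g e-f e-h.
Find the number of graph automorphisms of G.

16

Every vertex has degree 2 and the graph is connected, so G is the 8-cycle C_8. The automorphisms of the 8-cycle are exactly the symmetries of a regular 8-gon: the dihedral group D_8, |D_8| = 16.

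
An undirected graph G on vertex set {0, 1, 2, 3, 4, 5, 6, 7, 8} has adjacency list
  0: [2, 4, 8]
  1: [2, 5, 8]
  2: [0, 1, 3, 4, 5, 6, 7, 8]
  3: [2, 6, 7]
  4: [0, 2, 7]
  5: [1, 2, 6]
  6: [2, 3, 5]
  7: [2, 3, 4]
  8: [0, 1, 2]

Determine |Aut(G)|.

Vertex 2 is the unique vertex of degree 8; the remaining 8 vertices each have degree 3 and induce a cycle, so G is the wheel on 9 vertices with hub 2. Every automorphism fixes the hub and acts on the rim 8-cycle, so Aut(G) ≅ Aut(C_8) = D_8 of order 16.

16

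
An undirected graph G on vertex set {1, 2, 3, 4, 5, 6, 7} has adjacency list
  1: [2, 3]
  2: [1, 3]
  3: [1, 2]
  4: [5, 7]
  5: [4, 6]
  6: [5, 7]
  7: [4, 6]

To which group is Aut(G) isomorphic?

G has two connected components, {4, 5, 6, 7} and {1, 2, 3}; each is 2-regular, so G = C_4 ⊔ C_3. No automorphism exchanges components of different sizes, hence Aut(G) is the direct product D_3 × D_4, order 48.

D_3 × D_4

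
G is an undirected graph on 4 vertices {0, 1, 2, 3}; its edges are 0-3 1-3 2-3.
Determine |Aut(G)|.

Vertex 3 has degree 3 and every other vertex has degree 1, so G is the star K_{1,3} with centre 3. The 3 leaves are pairwise interchangeable while the centre is fixed, giving Aut(G) = S_3.

6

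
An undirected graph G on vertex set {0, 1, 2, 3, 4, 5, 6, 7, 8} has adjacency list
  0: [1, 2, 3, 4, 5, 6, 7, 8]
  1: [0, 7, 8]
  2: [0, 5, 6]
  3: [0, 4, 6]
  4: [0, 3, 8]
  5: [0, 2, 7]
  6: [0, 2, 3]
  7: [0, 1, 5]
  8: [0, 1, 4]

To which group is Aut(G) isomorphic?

Vertex 0 is the unique vertex of degree 8; the remaining 8 vertices each have degree 3 and induce a cycle, so G is the wheel on 9 vertices with hub 0. Every automorphism fixes the hub and acts on the rim 8-cycle, so Aut(G) ≅ Aut(C_8) = D_8 of order 16.

the dihedral group of order 16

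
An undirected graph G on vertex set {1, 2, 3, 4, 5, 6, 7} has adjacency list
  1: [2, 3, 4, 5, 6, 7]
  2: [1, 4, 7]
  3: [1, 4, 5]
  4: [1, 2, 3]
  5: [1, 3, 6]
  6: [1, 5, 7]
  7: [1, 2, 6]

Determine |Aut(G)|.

12

Vertex 1 is the unique vertex of degree 6; the remaining 6 vertices each have degree 3 and induce a cycle, so G is the wheel on 7 vertices with hub 1. With the hub fixed, the remaining symmetry is that of the rim cycle C_6, giving the dihedral group D_6.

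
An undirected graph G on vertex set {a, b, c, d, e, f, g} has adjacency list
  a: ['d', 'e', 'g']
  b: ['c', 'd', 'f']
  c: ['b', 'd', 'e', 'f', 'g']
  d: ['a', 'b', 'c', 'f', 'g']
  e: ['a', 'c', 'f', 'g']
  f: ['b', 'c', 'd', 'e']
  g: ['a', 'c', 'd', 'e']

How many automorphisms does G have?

The degree sequence is [3, 3, 5, 5, 4, 4, 4]. Checking the degree-preserving permutations of the vertex set shows that none except the identity preserves every edge, so Aut(G) is trivial.

1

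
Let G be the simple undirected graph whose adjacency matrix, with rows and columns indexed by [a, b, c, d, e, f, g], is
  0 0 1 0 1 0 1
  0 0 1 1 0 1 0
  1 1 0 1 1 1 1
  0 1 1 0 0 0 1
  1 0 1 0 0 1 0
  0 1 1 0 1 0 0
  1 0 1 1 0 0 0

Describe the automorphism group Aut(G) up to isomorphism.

the dihedral group of order 12

Vertex c is the unique vertex of degree 6; the remaining 6 vertices each have degree 3 and induce a cycle, so G is the wheel on 7 vertices with hub c. With the hub fixed, the remaining symmetry is that of the rim cycle C_6, giving the dihedral group D_6.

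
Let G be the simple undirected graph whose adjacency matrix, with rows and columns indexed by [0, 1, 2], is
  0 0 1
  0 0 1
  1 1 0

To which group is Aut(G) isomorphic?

The degree sequence is [1, 1, 2]; the two degree-1 vertices 0 and 1 are the ends of a path, so G = P_3. A path has exactly one nontrivial symmetry — reversal — giving Aut(G) of order 2.

the cyclic group of order 2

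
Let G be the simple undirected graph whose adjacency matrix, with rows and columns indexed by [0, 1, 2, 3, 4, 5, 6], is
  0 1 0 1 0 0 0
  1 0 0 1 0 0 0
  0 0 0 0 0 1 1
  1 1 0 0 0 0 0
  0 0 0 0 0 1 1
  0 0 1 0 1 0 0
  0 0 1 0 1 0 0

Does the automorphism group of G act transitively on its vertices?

No

G has two connected components, {2, 4, 5, 6} and {0, 1, 3}; each is 2-regular, so G = C_4 ⊔ C_3. The orbit of 0 under Aut(G) is {0, 1, 3}, which does not contain 2, so G is not vertex-transitive.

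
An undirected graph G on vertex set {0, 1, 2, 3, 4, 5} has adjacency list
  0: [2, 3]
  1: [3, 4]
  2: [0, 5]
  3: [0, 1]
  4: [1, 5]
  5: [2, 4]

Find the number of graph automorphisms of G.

Every vertex has degree 2 and the graph is connected, so G is the 6-cycle C_6. The automorphisms of the 6-cycle are exactly the symmetries of a regular 6-gon: the dihedral group D_6, |D_6| = 12.

12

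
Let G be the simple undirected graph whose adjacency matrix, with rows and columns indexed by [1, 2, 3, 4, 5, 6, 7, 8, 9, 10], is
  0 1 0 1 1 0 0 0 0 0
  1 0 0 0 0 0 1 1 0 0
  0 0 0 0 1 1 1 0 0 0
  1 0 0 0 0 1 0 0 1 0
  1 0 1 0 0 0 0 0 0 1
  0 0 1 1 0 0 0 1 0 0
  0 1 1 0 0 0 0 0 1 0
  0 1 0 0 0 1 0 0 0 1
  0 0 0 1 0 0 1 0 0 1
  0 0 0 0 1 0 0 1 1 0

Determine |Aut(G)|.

G is 3-regular on 10 vertices with no triangles and no 4-cycles (girth 5): this is the Petersen graph. Viewing the Petersen graph as the Kneser graph K(5,2) — vertices are 2-subsets of {1,…,5}, edges join disjoint pairs — its automorphisms are exactly the permutations of the 5-element set, so Aut ≅ S_5 of order 120.

120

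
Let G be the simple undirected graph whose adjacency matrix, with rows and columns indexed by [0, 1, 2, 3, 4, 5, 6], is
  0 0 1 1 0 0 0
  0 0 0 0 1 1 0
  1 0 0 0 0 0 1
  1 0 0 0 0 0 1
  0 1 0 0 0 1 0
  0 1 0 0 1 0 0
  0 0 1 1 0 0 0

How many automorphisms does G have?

G has two connected components, {0, 2, 3, 6} and {1, 4, 5}; each is 2-regular, so G = C_4 ⊔ C_3. The components are non-isomorphic (different sizes), so Aut(G) = Aut(C_3) × Aut(C_4) = D_3 × D_4 of order 6·8 = 48.

48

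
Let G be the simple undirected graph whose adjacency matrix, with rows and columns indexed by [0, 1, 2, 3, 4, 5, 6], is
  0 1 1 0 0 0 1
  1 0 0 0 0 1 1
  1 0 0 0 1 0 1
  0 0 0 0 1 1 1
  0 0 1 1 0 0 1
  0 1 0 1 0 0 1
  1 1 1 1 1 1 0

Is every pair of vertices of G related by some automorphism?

Vertex 6 is the only vertex of degree 6, so every automorphism fixes it; G is not vertex-transitive.

No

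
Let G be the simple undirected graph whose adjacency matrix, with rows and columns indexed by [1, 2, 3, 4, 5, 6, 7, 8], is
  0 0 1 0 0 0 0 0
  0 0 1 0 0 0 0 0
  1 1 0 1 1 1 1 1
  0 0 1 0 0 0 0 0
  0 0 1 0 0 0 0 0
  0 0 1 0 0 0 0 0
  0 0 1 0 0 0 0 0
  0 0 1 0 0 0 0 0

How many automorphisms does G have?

5040

Vertex 3 has degree 7 and every other vertex has degree 1, so G is the star K_{1,7} with centre 3. The 7 leaves are pairwise interchangeable while the centre is fixed, giving Aut(G) = S_7.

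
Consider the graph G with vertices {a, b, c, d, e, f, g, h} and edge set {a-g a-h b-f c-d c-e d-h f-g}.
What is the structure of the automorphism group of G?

The degree sequence is [2, 1, 2, 2, 1, 2, 2, 2]; the two degree-1 vertices b and e are the ends of a path, so G = P_8. The only nontrivial automorphism of a path is the end-to-end reflection, so Aut(G) ≅ Z_2.

the cyclic group of order 2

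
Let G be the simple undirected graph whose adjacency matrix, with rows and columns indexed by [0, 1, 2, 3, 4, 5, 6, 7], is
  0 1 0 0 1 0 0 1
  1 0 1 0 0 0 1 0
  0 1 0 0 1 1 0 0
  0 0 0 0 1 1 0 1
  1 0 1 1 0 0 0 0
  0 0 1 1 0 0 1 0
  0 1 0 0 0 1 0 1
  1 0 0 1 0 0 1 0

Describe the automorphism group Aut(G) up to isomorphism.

G is 3-regular and bipartite on 2^3 = 8 vertices with girth 4; it is the hypercube graph Q_3. Aut(Q_3) consists of the signed permutations of the 3 coordinate axes: 3! permutations times 2^3 sign flips, so |Aut| = 2^3·3! = 48.

Z_2^3 ⋊ S_3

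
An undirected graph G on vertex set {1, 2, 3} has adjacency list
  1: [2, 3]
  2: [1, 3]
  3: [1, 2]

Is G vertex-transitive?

All 3 vertices are pairwise adjacent: G = K_3. Every bijection on the vertex set is an automorphism of K_3; hence Aut(K_3) ≅ S_3, order 6. Under this action every vertex can be carried to every other, so G is vertex-transitive.

Yes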